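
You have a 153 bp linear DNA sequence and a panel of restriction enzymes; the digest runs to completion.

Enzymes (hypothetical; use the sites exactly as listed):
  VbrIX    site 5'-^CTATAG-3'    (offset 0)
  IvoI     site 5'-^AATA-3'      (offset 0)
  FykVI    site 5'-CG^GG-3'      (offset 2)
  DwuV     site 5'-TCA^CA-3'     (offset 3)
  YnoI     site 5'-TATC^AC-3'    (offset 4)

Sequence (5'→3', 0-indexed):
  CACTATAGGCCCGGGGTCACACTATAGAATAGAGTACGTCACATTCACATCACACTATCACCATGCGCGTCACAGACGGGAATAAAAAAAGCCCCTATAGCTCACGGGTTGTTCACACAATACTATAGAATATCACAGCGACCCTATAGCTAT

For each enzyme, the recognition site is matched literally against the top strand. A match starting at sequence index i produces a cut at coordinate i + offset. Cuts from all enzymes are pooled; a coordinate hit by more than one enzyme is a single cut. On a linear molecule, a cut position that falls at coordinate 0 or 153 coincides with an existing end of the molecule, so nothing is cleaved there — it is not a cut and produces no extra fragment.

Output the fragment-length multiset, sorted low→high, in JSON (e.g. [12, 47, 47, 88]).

[1,2,2,2,3,4,5,6,6,6,6,6,6,7,8,9,10,11,12,13,14,14]

Scan for sites:
  VbrIX (CTATAG, off=0): starts [2, 21, 94, 122, 143] → cuts [2, 21, 94, 122, 143]
  IvoI (AATA, off=0): starts [27, 80, 118, 128] → cuts [27, 80, 118, 128]
  FykVI (CGGG, off=2): starts [11, 76, 104] → cuts [13, 78, 106]
  DwuV (TCACA, off=3): starts [16, 38, 44, 49, 69, 112, 132] → cuts [19, 41, 47, 52, 72, 115, 135]
  YnoI (TATCAC, off=4): starts [55, 130] → cuts [59, 134]

Pooled cuts: [2, 13, 19, 21, 27, 41, 47, 52, 59, 72, 78, 80, 94, 106, 115, 118, 122, 128, 134, 135, 143]

Fragments:
  [0,2): 2 bp
  [2,13): 11 bp
  [13,19): 6 bp
  [19,21): 2 bp
  [21,27): 6 bp
  [27,41): 14 bp
  [41,47): 6 bp
  [47,52): 5 bp
  [52,59): 7 bp
  [59,72): 13 bp
  [72,78): 6 bp
  [78,80): 2 bp
  [80,94): 14 bp
  [94,106): 12 bp
  [106,115): 9 bp
  [115,118): 3 bp
  [118,122): 4 bp
  [122,128): 6 bp
  [128,134): 6 bp
  [134,135): 1 bp
  [135,143): 8 bp
  [143,153): 10 bp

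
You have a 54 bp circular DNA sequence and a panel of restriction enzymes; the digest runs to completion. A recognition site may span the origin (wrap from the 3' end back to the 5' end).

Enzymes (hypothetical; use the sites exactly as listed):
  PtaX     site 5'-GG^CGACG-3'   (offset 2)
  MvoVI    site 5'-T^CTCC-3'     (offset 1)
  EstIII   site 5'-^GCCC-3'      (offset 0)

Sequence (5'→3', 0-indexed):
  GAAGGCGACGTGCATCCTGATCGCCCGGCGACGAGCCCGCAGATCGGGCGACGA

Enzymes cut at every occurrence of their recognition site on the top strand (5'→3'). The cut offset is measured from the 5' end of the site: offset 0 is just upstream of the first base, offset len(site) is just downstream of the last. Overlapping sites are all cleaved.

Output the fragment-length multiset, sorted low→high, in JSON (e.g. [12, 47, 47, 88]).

Per-enzyme occurrences:
  PtaX (GGCGACG, off=2): starts [3, 26, 46] → cuts [5, 28, 48]
  MvoVI (TCTCC, off=1): no sites
  EstIII (GCCC, off=0): starts [22, 34] → cuts [22, 34]

Pooled cuts: [5, 22, 28, 34, 48]

Fragment lengths:
  5→22: 17 bp
  22→28: 6 bp
  28→34: 6 bp
  34→48: 14 bp
  48→5 (wrap): 54-48+5 = 11 bp

[6,6,11,14,17]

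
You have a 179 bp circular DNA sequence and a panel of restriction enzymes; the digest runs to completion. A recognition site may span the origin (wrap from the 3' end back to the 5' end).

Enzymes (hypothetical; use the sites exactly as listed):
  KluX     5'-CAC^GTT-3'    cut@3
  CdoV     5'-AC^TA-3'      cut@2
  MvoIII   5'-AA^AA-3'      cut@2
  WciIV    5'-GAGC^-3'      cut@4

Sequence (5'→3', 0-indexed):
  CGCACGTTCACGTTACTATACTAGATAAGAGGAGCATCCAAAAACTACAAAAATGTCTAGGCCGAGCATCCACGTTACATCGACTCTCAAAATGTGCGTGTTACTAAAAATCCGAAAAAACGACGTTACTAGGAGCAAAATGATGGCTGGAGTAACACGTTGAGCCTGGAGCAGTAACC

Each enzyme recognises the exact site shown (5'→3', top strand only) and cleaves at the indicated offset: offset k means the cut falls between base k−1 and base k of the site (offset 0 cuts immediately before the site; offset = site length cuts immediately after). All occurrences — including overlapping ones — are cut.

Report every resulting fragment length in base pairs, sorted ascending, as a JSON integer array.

[1,1,1,1,1,2,3,3,5,5,5,6,6,6,7,7,7,8,11,12,14,14,16,17,20]

Per-enzyme occurrences:
  KluX (CACGTT, off=3): starts [2, 8, 70, 155] → cuts [5, 11, 73, 158]
  CdoV (ACTA, off=2): starts [14, 19, 43, 102, 127] → cuts [16, 21, 45, 104, 129]
  MvoIII (AAAA, off=2): starts [39, 40, 48, 49, 88, 105, 106, 114, 115, 116, 136] → cuts [41, 42, 50, 51, 90, 107, 108, 116, 117, 118, 138]
  WciIV (GAGC, off=4): starts [31, 63, 132, 161, 168] → cuts [35, 67, 136, 165, 172]

Pooled cuts: [5, 11, 16, 21, 35, 41, 42, 45, 50, 51, 67, 73, 90, 104, 107, 108, 116, 117, 118, 129, 136, 138, 158, 165, 172]

Fragments:
  5→11: 6 bp
  11→16: 5 bp
  16→21: 5 bp
  21→35: 14 bp
  35→41: 6 bp
  41→42: 1 bp
  42→45: 3 bp
  45→50: 5 bp
  50→51: 1 bp
  51→67: 16 bp
  67→73: 6 bp
  73→90: 17 bp
  90→104: 14 bp
  104→107: 3 bp
  107→108: 1 bp
  108→116: 8 bp
  116→117: 1 bp
  117→118: 1 bp
  118→129: 11 bp
  129→136: 7 bp
  136→138: 2 bp
  138→158: 20 bp
  158→165: 7 bp
  165→172: 7 bp
  172→5 (wrap): 179-172+5 = 12 bp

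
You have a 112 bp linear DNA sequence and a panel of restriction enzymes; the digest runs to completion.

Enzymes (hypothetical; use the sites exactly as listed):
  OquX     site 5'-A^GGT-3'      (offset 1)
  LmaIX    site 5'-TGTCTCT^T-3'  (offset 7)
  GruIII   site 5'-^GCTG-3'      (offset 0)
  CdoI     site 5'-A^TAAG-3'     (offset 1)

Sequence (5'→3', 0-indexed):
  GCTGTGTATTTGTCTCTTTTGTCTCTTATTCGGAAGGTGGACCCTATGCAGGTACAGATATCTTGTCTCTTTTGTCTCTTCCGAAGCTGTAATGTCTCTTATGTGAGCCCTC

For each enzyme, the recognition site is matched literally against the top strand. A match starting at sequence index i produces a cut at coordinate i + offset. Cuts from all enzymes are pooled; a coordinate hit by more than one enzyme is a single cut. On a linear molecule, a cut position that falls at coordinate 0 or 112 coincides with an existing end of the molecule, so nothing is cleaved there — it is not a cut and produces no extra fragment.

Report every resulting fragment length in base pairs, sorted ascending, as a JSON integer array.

Scan for sites:
  OquX AGGT/1: at [34, 49] ⇒ [35, 50]
  LmaIX TGTCTCTT/7: at [10, 19, 63, 72, 92] ⇒ [17, 26, 70, 79, 99]
  GruIII GCTG/0: at [0, 85] ⇒ [85] (position 0 is a terminus of the linear molecule — no cut)
  CdoI (ATAAG, off=1): no sites

Pooled cuts: [17, 26, 35, 50, 70, 79, 85, 99]

Fragment lengths:
  [0,17): 17 bp
  [17,26): 9 bp
  [26,35): 9 bp
  [35,50): 15 bp
  [50,70): 20 bp
  [70,79): 9 bp
  [79,85): 6 bp
  [85,99): 14 bp
  [99,112): 13 bp

[6,9,9,9,13,14,15,17,20]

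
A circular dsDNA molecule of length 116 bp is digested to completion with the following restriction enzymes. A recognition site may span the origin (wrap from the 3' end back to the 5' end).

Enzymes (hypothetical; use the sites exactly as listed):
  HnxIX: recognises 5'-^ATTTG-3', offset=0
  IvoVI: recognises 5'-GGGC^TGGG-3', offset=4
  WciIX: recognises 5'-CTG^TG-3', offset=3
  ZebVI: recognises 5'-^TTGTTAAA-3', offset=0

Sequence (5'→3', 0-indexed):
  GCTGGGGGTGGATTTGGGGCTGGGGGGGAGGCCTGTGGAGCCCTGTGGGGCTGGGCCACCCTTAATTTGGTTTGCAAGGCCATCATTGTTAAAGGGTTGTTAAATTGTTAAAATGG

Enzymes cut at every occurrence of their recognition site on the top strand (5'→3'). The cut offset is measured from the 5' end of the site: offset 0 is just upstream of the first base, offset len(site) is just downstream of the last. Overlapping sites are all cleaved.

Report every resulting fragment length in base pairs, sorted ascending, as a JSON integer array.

Site scan:
  HnxIX ATTTG/0: at [11, 64] ⇒ [11, 64]
  IvoVI GGGCTGGG/4: at [16, 47, 114] ⇒ [2, 20, 51]
  WciIX CTGTG/3: at [32, 42] ⇒ [35, 45]
  ZebVI TTGTTAAA/0: at [85, 96, 104] ⇒ [85, 96, 104]

All cut coordinates (distinct, sorted): [2, 11, 20, 35, 45, 51, 64, 85, 96, 104]

Fragment lengths:
  2→11: 9 bp
  11→20: 9 bp
  20→35: 15 bp
  35→45: 10 bp
  45→51: 6 bp
  51→64: 13 bp
  64→85: 21 bp
  85→96: 11 bp
  96→104: 8 bp
  104→2 (wrap): 116-104+2 = 14 bp

[6,8,9,9,10,11,13,14,15,21]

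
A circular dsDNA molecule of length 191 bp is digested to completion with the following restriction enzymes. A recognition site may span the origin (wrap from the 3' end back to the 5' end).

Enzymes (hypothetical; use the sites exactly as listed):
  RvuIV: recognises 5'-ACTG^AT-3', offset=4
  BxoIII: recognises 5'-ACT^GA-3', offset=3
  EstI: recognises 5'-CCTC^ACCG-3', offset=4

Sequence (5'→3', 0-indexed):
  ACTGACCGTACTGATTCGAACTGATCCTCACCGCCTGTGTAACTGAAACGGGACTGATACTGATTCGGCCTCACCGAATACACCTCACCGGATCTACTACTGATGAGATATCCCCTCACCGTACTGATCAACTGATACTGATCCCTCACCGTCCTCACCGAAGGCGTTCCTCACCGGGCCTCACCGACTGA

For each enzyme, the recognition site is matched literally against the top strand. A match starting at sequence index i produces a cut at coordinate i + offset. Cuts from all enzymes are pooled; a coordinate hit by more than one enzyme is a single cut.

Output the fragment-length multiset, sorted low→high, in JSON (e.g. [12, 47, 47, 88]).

[1,1,1,1,1,1,1,1,5,5,5,6,7,7,7,8,9,9,9,10,10,11,14,15,15,15,16]

Scan for sites:
  RvuIV (ACTGAT, off=4): starts [9, 19, 52, 58, 98, 122, 130, 136] → cuts [13, 23, 56, 62, 102, 126, 134, 140]
  BxoIII (ACTGA, off=3): starts [0, 9, 19, 41, 52, 58, 98, 122, 130, 136, 186] → cuts [3, 12, 22, 44, 55, 61, 101, 125, 133, 139, 189]
  EstI (CCTCACCG, off=4): starts [25, 68, 82, 113, 143, 152, 168, 178] → cuts [29, 72, 86, 117, 147, 156, 172, 182]

All cut coordinates (distinct, sorted): [3, 12, 13, 22, 23, 29, 44, 55, 56, 61, 62, 72, 86, 101, 102, 117, 125, 126, 133, 134, 139, 140, 147, 156, 172, 182, 189]

Fragments:
  3→12: 9 bp
  12→13: 1 bp
  13→22: 9 bp
  22→23: 1 bp
  23→29: 6 bp
  29→44: 15 bp
  44→55: 11 bp
  55→56: 1 bp
  56→61: 5 bp
  61→62: 1 bp
  62→72: 10 bp
  72→86: 14 bp
  86→101: 15 bp
  101→102: 1 bp
  102→117: 15 bp
  117→125: 8 bp
  125→126: 1 bp
  126→133: 7 bp
  133→134: 1 bp
  134→139: 5 bp
  139→140: 1 bp
  140→147: 7 bp
  147→156: 9 bp
  156→172: 16 bp
  172→182: 10 bp
  182→189: 7 bp
  189→3 (wrap): 191-189+3 = 5 bp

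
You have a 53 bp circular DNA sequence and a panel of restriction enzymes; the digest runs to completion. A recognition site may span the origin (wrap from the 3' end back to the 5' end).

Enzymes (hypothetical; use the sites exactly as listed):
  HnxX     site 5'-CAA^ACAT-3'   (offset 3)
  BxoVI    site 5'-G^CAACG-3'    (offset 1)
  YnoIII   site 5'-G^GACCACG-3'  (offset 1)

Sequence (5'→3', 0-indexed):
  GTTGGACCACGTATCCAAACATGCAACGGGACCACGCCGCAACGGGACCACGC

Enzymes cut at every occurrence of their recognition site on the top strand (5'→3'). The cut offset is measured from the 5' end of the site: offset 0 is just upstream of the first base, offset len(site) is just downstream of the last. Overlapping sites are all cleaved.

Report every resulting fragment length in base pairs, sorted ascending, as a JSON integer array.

Per-enzyme occurrences:
  HnxX CAAACAT/3: at [15] ⇒ [18]
  BxoVI GCAACG/1: at [22, 38] ⇒ [23, 39]
  YnoIII GGACCACG/1: at [3, 28, 44] ⇒ [4, 29, 45]

All cut coordinates (distinct, sorted): [4, 18, 23, 29, 39, 45]

Fragments:
  4→18: 14 bp
  18→23: 5 bp
  23→29: 6 bp
  29→39: 10 bp
  39→45: 6 bp
  45→4 (wrap): 53-45+4 = 12 bp

[5,6,6,10,12,14]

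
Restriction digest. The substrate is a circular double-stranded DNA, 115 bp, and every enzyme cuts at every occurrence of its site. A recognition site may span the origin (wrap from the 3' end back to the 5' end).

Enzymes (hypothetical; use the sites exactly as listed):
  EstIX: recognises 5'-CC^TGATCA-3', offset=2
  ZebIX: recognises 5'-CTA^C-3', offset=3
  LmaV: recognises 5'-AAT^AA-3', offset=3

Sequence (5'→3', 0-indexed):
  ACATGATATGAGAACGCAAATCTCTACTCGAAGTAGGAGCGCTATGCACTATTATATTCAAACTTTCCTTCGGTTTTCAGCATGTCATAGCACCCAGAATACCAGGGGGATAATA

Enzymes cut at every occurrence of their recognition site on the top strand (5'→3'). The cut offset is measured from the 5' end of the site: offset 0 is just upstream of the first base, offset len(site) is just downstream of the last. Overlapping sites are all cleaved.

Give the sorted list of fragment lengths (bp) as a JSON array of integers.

Per-enzyme occurrences:
  EstIX (CCTGATCA, off=2): no sites
  ZebIX (CTAC, off=3): starts [23] → cuts [26]
  LmaV (AATAA, off=3): starts [111] → cuts [114]

All cut coordinates (distinct, sorted): [26, 114]

Fragment lengths:
  26→114: 88 bp
  114→26 (wrap): 115-114+26 = 27 bp

[27,88]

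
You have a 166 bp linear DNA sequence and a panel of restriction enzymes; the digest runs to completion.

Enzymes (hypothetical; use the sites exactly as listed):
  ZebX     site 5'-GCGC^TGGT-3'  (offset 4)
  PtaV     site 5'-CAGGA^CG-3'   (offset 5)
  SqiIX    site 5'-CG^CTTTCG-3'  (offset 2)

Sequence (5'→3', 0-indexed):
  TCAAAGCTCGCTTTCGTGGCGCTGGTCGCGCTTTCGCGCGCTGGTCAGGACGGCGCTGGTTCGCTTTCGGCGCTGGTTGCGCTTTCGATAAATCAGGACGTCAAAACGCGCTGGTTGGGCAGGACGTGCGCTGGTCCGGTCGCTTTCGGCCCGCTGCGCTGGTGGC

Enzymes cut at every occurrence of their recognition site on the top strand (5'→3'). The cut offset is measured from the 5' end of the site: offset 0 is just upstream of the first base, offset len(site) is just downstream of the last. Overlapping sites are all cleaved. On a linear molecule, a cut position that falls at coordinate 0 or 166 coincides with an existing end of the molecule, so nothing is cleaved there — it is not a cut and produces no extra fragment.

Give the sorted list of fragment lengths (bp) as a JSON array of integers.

[6,7,7,7,8,8,9,10,10,11,11,12,13,13,17,17]

Per-enzyme occurrences:
  ZebX (GCGCTGGT, off=4): starts [18, 37, 52, 69, 107, 127, 155] → cuts [22, 41, 56, 73, 111, 131, 159]
  PtaV (CAGGACG, off=5): starts [45, 93, 119] → cuts [50, 98, 124]
  SqiIX (CGCTTTCG, off=2): starts [8, 28, 61, 79, 140] → cuts [10, 30, 63, 81, 142]

All cut coordinates (distinct, sorted): [10, 22, 30, 41, 50, 56, 63, 73, 81, 98, 111, 124, 131, 142, 159]

Fragments:
  [0,10): 10 bp
  [10,22): 12 bp
  [22,30): 8 bp
  [30,41): 11 bp
  [41,50): 9 bp
  [50,56): 6 bp
  [56,63): 7 bp
  [63,73): 10 bp
  [73,81): 8 bp
  [81,98): 17 bp
  [98,111): 13 bp
  [111,124): 13 bp
  [124,131): 7 bp
  [131,142): 11 bp
  [142,159): 17 bp
  [159,166): 7 bp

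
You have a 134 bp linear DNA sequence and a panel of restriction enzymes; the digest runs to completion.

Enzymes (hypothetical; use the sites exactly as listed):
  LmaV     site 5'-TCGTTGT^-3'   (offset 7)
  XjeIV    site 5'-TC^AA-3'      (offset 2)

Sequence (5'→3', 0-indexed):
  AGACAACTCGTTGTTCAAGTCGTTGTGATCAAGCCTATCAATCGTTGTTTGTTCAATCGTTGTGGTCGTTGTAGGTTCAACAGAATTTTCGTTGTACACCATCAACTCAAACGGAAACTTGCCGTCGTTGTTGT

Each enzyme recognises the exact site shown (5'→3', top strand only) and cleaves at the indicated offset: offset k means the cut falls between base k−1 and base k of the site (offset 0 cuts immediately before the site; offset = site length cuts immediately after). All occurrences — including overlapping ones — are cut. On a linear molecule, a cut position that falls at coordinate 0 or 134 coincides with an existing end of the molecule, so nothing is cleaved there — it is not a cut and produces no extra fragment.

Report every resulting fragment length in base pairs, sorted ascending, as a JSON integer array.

Site scan:
  LmaV (TCGTTGT, off=7): starts [7, 19, 41, 56, 65, 88, 124] → cuts [14, 26, 48, 63, 72, 95, 131]
  XjeIV (TCAA, off=2): starts [14, 28, 37, 52, 76, 101, 106] → cuts [16, 30, 39, 54, 78, 103, 108]

Pooled cuts: [14, 16, 26, 30, 39, 48, 54, 63, 72, 78, 95, 103, 108, 131]

Fragments:
  [0,14): 14 bp
  [14,16): 2 bp
  [16,26): 10 bp
  [26,30): 4 bp
  [30,39): 9 bp
  [39,48): 9 bp
  [48,54): 6 bp
  [54,63): 9 bp
  [63,72): 9 bp
  [72,78): 6 bp
  [78,95): 17 bp
  [95,103): 8 bp
  [103,108): 5 bp
  [108,131): 23 bp
  [131,134): 3 bp

[2,3,4,5,6,6,8,9,9,9,9,10,14,17,23]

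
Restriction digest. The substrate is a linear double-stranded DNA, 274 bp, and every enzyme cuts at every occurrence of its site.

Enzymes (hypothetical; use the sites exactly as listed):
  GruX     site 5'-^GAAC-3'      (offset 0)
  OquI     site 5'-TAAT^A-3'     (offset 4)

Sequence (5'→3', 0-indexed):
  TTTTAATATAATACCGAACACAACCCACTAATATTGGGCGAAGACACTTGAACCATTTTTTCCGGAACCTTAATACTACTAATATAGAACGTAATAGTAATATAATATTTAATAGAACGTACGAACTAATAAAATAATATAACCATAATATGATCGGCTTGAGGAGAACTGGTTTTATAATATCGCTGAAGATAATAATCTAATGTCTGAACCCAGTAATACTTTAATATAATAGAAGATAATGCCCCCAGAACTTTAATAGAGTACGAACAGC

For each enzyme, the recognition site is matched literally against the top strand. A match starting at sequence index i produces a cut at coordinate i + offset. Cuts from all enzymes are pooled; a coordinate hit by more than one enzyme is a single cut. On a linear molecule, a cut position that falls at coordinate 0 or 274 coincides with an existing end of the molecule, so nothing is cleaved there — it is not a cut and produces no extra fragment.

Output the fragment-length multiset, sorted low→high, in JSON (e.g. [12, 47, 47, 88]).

[1,3,3,5,5,5,6,7,7,7,7,8,8,8,8,9,9,10,10,11,12,12,15,15,16,16,17,17,17]

Scan for sites:
  GruX GAAC/0: at [15, 49, 64, 86, 114, 122, 165, 208, 250, 267] ⇒ [15, 49, 64, 86, 114, 122, 165, 208, 250, 267]
  OquI TAATA/4: at [3, 8, 28, 70, 79, 91, 97, 102, 109, 126, 134, 145, 177, 192, 216, 224, 229, 256] ⇒ [7, 12, 32, 74, 83, 95, 101, 106, 113, 130, 138, 149, 181, 196, 220, 228, 233, 260]

Pooled cuts: [7, 12, 15, 32, 49, 64, 74, 83, 86, 95, 101, 106, 113, 114, 122, 130, 138, 149, 165, 181, 196, 208, 220, 228, 233, 250, 260, 267]

Fragment lengths:
  [0,7): 7 bp
  [7,12): 5 bp
  [12,15): 3 bp
  [15,32): 17 bp
  [32,49): 17 bp
  [49,64): 15 bp
  [64,74): 10 bp
  [74,83): 9 bp
  [83,86): 3 bp
  [86,95): 9 bp
  [95,101): 6 bp
  [101,106): 5 bp
  [106,113): 7 bp
  [113,114): 1 bp
  [114,122): 8 bp
  [122,130): 8 bp
  [130,138): 8 bp
  [138,149): 11 bp
  [149,165): 16 bp
  [165,181): 16 bp
  [181,196): 15 bp
  [196,208): 12 bp
  [208,220): 12 bp
  [220,228): 8 bp
  [228,233): 5 bp
  [233,250): 17 bp
  [250,260): 10 bp
  [260,267): 7 bp
  [267,274): 7 bp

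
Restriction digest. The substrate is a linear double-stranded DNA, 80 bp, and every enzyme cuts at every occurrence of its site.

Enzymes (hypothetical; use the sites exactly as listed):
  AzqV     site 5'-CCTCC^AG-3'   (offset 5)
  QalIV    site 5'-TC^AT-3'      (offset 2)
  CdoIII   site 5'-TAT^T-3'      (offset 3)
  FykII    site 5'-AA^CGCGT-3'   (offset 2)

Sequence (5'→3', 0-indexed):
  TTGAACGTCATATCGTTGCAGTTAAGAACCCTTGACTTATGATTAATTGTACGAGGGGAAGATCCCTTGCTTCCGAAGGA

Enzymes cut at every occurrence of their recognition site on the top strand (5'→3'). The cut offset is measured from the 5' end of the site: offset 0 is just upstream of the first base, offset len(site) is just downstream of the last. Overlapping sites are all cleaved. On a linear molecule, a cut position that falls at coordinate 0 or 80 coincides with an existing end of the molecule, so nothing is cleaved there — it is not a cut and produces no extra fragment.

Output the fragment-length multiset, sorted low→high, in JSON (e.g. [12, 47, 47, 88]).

[9,71]

Scan for sites:
  AzqV (CCTCCAG, off=5): no sites
  QalIV TCAT/2: at [7] ⇒ [9]
  CdoIII (TATT, off=3): no sites
  FykII (AACGCGT, off=2): no sites

Pooled cuts: [9]

Fragments:
  [0,9): 9 bp
  [9,80): 71 bp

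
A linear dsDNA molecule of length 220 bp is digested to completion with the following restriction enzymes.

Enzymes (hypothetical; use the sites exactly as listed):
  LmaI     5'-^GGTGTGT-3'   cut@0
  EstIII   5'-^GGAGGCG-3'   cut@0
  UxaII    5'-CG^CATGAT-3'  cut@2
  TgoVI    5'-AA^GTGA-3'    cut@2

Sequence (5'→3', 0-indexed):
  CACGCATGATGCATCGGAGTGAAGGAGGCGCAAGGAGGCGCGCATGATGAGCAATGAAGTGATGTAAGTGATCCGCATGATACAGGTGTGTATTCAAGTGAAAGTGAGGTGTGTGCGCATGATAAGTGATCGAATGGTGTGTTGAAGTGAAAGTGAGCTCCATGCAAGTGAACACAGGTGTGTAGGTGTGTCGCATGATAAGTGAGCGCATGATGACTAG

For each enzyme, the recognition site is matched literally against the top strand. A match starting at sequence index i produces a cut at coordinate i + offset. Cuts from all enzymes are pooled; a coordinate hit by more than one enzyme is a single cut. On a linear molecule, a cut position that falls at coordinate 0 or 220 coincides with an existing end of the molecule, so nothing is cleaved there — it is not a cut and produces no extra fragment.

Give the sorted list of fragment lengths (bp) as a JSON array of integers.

[4,4,6,6,7,8,8,8,8,9,9,9,9,9,10,10,10,11,12,13,15,16,19]

Scan for sites:
  LmaI GGTGTGT/0: at [84, 107, 135, 176, 184] ⇒ [84, 107, 135, 176, 184]
  EstIII GGAGGCG/0: at [23, 33] ⇒ [23, 33]
  UxaII CGCATGAT/2: at [2, 40, 73, 115, 191, 206] ⇒ [4, 42, 75, 117, 193, 208]
  TgoVI AAGTGA/2: at [56, 65, 95, 101, 123, 144, 150, 165, 199] ⇒ [58, 67, 97, 103, 125, 146, 152, 167, 201]

Pooled cuts: [4, 23, 33, 42, 58, 67, 75, 84, 97, 103, 107, 117, 125, 135, 146, 152, 167, 176, 184, 193, 201, 208]

Fragment lengths:
  [0,4): 4 bp
  [4,23): 19 bp
  [23,33): 10 bp
  [33,42): 9 bp
  [42,58): 16 bp
  [58,67): 9 bp
  [67,75): 8 bp
  [75,84): 9 bp
  [84,97): 13 bp
  [97,103): 6 bp
  [103,107): 4 bp
  [107,117): 10 bp
  [117,125): 8 bp
  [125,135): 10 bp
  [135,146): 11 bp
  [146,152): 6 bp
  [152,167): 15 bp
  [167,176): 9 bp
  [176,184): 8 bp
  [184,193): 9 bp
  [193,201): 8 bp
  [201,208): 7 bp
  [208,220): 12 bp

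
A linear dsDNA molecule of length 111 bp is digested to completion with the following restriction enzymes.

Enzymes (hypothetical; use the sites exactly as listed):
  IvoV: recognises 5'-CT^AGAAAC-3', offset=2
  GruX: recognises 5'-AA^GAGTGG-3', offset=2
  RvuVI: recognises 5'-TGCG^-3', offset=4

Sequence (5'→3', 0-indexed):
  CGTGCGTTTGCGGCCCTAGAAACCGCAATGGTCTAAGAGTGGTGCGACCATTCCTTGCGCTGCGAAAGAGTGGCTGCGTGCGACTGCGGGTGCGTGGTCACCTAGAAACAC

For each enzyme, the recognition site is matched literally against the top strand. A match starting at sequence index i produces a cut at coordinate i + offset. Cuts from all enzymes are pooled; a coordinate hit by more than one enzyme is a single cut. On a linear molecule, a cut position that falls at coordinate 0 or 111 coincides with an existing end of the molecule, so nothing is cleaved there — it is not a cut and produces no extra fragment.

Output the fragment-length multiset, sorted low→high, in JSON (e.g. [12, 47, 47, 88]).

[3,4,5,5,6,6,6,6,8,9,10,11,13,19]

Scan for sites:
  IvoV CTAGAAAC/2: at [15, 101] ⇒ [17, 103]
  GruX AAGAGTGG/2: at [34, 65] ⇒ [36, 67]
  RvuVI TGCG/4: at [2, 8, 42, 55, 60, 74, 78, 84, 90] ⇒ [6, 12, 46, 59, 64, 78, 82, 88, 94]

All cut coordinates (distinct, sorted): [6, 12, 17, 36, 46, 59, 64, 67, 78, 82, 88, 94, 103]

Fragments:
  [0,6): 6 bp
  [6,12): 6 bp
  [12,17): 5 bp
  [17,36): 19 bp
  [36,46): 10 bp
  [46,59): 13 bp
  [59,64): 5 bp
  [64,67): 3 bp
  [67,78): 11 bp
  [78,82): 4 bp
  [82,88): 6 bp
  [88,94): 6 bp
  [94,103): 9 bp
  [103,111): 8 bp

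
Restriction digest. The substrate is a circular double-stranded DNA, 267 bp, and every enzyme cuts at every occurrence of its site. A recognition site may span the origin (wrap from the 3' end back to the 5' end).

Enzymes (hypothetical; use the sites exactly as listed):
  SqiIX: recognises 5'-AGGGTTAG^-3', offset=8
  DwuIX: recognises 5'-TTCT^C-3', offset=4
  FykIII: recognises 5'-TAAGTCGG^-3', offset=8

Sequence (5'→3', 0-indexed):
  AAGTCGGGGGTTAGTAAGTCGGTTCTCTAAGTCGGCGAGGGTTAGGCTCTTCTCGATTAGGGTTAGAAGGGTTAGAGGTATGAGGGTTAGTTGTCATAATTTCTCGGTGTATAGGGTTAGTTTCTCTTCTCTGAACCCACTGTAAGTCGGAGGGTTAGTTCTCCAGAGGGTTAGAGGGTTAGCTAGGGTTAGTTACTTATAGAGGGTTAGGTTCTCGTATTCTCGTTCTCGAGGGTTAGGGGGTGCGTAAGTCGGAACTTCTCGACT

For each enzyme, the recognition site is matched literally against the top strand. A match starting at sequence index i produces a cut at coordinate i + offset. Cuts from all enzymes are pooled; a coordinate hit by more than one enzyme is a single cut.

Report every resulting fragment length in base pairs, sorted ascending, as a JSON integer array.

Scan for sites:
  SqiIX (AGGGTTAG, off=8): starts [37, 58, 67, 82, 112, 150, 166, 174, 184, 202, 231] → cuts [45, 66, 75, 90, 120, 158, 174, 182, 192, 210, 239]
  DwuIX (TTCTC, off=4): starts [22, 49, 100, 121, 126, 158, 211, 219, 225, 258] → cuts [26, 53, 104, 125, 130, 162, 215, 223, 229, 262]
  FykIII (TAAGTCGG, off=8): starts [14, 27, 142, 247, 266] → cuts [7, 22, 35, 150, 255]

All cut coordinates (distinct, sorted): [7, 22, 26, 35, 45, 53, 66, 75, 90, 104, 120, 125, 130, 150, 158, 162, 174, 182, 192, 210, 215, 223, 229, 239, 255, 262]

Fragment lengths:
  7→22: 15 bp
  22→26: 4 bp
  26→35: 9 bp
  35→45: 10 bp
  45→53: 8 bp
  53→66: 13 bp
  66→75: 9 bp
  75→90: 15 bp
  90→104: 14 bp
  104→120: 16 bp
  120→125: 5 bp
  125→130: 5 bp
  130→150: 20 bp
  150→158: 8 bp
  158→162: 4 bp
  162→174: 12 bp
  174→182: 8 bp
  182→192: 10 bp
  192→210: 18 bp
  210→215: 5 bp
  215→223: 8 bp
  223→229: 6 bp
  229→239: 10 bp
  239→255: 16 bp
  255→262: 7 bp
  262→7 (wrap): 267-262+7 = 12 bp

[4,4,5,5,5,6,7,8,8,8,8,9,9,10,10,10,12,12,13,14,15,15,16,16,18,20]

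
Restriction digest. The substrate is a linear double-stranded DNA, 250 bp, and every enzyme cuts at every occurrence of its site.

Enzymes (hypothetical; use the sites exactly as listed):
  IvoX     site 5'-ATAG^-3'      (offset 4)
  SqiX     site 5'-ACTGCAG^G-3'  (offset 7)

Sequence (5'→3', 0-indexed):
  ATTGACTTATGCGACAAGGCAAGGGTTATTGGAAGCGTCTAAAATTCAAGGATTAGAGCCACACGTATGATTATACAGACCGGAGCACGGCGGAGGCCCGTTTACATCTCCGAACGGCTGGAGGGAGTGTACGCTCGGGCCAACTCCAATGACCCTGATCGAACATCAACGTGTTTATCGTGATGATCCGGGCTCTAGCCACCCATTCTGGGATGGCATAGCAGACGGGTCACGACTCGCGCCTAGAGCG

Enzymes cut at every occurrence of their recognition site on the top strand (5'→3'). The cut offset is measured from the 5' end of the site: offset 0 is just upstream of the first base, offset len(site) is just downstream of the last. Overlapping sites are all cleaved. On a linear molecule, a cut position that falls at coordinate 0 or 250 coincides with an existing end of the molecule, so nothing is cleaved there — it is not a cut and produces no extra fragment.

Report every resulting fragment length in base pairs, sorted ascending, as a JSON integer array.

Scan for sites:
  IvoX ATAG/4: at [217] ⇒ [221]
  SqiX (ACTGCAGG, off=7): no sites

Pooled cuts: [221]

Fragment lengths:
  [0,221): 221 bp
  [221,250): 29 bp

[29,221]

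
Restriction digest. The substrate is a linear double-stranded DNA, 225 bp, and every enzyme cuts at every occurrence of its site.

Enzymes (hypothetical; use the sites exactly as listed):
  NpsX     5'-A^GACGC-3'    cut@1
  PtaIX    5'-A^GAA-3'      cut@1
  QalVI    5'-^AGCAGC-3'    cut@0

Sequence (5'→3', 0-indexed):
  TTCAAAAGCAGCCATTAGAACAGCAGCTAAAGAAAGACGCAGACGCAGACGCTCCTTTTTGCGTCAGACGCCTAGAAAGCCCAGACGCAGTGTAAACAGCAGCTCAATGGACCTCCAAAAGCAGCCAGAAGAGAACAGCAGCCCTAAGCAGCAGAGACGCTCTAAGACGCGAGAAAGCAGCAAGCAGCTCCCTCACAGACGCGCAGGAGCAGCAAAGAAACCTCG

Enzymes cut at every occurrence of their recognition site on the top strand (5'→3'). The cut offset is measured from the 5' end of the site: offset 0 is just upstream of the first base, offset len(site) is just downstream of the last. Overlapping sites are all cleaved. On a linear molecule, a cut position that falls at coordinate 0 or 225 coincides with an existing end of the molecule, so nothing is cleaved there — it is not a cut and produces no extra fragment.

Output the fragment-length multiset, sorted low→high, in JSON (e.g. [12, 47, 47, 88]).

Per-enzyme occurrences:
  NpsX (AGACGC, off=1): starts [34, 40, 46, 65, 82, 154, 164, 196] → cuts [35, 41, 47, 66, 83, 155, 165, 197]
  PtaIX (AGAA, off=1): starts [16, 30, 73, 126, 131, 171, 215] → cuts [17, 31, 74, 127, 132, 172, 216]
  QalVI (AGCAGC, off=0): starts [6, 21, 97, 119, 136, 146, 175, 182, 207] → cuts [6, 21, 97, 119, 136, 146, 175, 182, 207]

Pooled cuts: [6, 17, 21, 31, 35, 41, 47, 66, 74, 83, 97, 119, 127, 132, 136, 146, 155, 165, 172, 175, 182, 197, 207, 216]

Fragment lengths:
  [0,6): 6 bp
  [6,17): 11 bp
  [17,21): 4 bp
  [21,31): 10 bp
  [31,35): 4 bp
  [35,41): 6 bp
  [41,47): 6 bp
  [47,66): 19 bp
  [66,74): 8 bp
  [74,83): 9 bp
  [83,97): 14 bp
  [97,119): 22 bp
  [119,127): 8 bp
  [127,132): 5 bp
  [132,136): 4 bp
  [136,146): 10 bp
  [146,155): 9 bp
  [155,165): 10 bp
  [165,172): 7 bp
  [172,175): 3 bp
  [175,182): 7 bp
  [182,197): 15 bp
  [197,207): 10 bp
  [207,216): 9 bp
  [216,225): 9 bp

[3,4,4,4,5,6,6,6,7,7,8,8,9,9,9,9,10,10,10,10,11,14,15,19,22]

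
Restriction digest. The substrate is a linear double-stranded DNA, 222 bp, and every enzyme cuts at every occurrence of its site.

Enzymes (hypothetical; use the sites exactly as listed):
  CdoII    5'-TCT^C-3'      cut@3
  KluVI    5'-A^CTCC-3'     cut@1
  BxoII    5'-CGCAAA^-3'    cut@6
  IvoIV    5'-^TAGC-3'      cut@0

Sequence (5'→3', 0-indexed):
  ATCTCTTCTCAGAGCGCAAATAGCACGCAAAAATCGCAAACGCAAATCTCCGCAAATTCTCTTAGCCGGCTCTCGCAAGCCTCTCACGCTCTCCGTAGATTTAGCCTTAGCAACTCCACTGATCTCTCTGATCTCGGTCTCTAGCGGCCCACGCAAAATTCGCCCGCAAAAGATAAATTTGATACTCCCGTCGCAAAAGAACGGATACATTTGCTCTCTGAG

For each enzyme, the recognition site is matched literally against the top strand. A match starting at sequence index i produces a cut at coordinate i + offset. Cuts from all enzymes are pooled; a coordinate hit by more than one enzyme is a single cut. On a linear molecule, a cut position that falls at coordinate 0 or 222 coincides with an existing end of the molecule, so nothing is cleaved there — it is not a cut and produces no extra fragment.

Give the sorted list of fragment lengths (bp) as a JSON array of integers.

Scan for sites:
  CdoII (TCTC, off=3): starts [1, 6, 46, 57, 70, 81, 89, 122, 124, 131, 137, 214] → cuts [4, 9, 49, 60, 73, 84, 92, 125, 127, 134, 140, 217]
  KluVI (ACTCC, off=1): starts [112, 183] → cuts [113, 184]
  BxoII (CGCAAA, off=6): starts [14, 25, 34, 40, 50, 151, 164, 191] → cuts [20, 31, 40, 46, 56, 157, 170, 197]
  IvoIV (TAGC, off=0): starts [20, 62, 101, 107, 141] → cuts [20, 62, 101, 107, 141]

All cut coordinates (distinct, sorted): [4, 9, 20, 31, 40, 46, 49, 56, 60, 62, 73, 84, 92, 101, 107, 113, 125, 127, 134, 140, 141, 157, 170, 184, 197, 217]

Fragments:
  [0,4): 4 bp
  [4,9): 5 bp
  [9,20): 11 bp
  [20,31): 11 bp
  [31,40): 9 bp
  [40,46): 6 bp
  [46,49): 3 bp
  [49,56): 7 bp
  [56,60): 4 bp
  [60,62): 2 bp
  [62,73): 11 bp
  [73,84): 11 bp
  [84,92): 8 bp
  [92,101): 9 bp
  [101,107): 6 bp
  [107,113): 6 bp
  [113,125): 12 bp
  [125,127): 2 bp
  [127,134): 7 bp
  [134,140): 6 bp
  [140,141): 1 bp
  [141,157): 16 bp
  [157,170): 13 bp
  [170,184): 14 bp
  [184,197): 13 bp
  [197,217): 20 bp
  [217,222): 5 bp

[1,2,2,3,4,4,5,5,6,6,6,6,7,7,8,9,9,11,11,11,11,12,13,13,14,16,20]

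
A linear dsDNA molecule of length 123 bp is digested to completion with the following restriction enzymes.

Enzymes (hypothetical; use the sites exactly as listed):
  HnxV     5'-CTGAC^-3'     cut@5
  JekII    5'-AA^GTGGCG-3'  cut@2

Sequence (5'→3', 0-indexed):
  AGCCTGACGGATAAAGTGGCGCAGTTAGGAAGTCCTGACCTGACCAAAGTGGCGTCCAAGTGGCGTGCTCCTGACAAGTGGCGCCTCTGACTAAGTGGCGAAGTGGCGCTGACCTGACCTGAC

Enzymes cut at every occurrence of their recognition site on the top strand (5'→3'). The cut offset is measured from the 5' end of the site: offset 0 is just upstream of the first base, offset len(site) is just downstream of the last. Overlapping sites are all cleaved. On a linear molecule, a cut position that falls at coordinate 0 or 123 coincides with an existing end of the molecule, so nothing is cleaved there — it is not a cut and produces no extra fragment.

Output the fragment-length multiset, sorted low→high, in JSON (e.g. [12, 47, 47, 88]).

Scan for sites:
  HnxV CTGAC/5: at [3, 34, 39, 70, 86, 108, 113, 118] ⇒ [8, 39, 44, 75, 91, 113, 118] (position 123 is a terminus of the linear molecule — no cut)
  JekII AAGTGGCG/2: at [13, 46, 57, 75, 92, 100] ⇒ [15, 48, 59, 77, 94, 102]

All cut coordinates (distinct, sorted): [8, 15, 39, 44, 48, 59, 75, 77, 91, 94, 102, 113, 118]

Fragment lengths:
  [0,8): 8 bp
  [8,15): 7 bp
  [15,39): 24 bp
  [39,44): 5 bp
  [44,48): 4 bp
  [48,59): 11 bp
  [59,75): 16 bp
  [75,77): 2 bp
  [77,91): 14 bp
  [91,94): 3 bp
  [94,102): 8 bp
  [102,113): 11 bp
  [113,118): 5 bp
  [118,123): 5 bp

[2,3,4,5,5,5,7,8,8,11,11,14,16,24]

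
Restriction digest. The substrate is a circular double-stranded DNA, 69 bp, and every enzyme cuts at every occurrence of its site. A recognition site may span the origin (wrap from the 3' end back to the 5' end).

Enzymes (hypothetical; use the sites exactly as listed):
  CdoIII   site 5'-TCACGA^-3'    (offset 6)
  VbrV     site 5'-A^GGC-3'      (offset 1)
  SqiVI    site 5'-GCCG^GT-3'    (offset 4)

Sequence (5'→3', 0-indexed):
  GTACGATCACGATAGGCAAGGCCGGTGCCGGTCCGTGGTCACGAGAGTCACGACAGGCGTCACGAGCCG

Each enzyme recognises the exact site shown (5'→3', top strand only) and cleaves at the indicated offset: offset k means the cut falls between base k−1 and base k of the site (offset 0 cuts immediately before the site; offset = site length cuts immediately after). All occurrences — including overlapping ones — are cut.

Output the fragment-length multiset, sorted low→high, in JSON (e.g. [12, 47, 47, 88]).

Scan for sites:
  CdoIII TCACGA/6: at [6, 38, 47, 59] ⇒ [12, 44, 53, 65]
  VbrV AGGC/1: at [13, 18, 54] ⇒ [14, 19, 55]
  SqiVI GCCGGT/4: at [20, 26, 65] ⇒ [0, 24, 30]

Pooled cuts: [0, 12, 14, 19, 24, 30, 44, 53, 55, 65]

Fragments:
  0→12: 12 bp
  12→14: 2 bp
  14→19: 5 bp
  19→24: 5 bp
  24→30: 6 bp
  30→44: 14 bp
  44→53: 9 bp
  53→55: 2 bp
  55→65: 10 bp
  65→0 (wrap): 69-65+0 = 4 bp

[2,2,4,5,5,6,9,10,12,14]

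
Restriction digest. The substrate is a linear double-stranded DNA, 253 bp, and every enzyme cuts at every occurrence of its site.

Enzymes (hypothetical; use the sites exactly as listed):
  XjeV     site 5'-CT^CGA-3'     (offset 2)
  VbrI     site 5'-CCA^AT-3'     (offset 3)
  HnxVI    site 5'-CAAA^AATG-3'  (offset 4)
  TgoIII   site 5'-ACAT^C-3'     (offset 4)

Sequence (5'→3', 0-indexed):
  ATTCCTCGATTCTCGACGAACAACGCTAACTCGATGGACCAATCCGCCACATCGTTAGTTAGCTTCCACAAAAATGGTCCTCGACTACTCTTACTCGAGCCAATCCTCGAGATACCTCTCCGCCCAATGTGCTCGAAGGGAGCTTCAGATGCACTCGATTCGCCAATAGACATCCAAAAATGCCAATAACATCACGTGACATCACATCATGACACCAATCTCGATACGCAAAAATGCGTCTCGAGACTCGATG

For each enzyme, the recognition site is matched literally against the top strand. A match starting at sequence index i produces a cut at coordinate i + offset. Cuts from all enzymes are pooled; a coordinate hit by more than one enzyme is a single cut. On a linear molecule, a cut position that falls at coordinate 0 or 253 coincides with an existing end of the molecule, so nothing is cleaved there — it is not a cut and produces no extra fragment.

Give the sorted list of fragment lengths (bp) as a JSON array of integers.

Site scan:
  XjeV CTCGA/2: at [4, 11, 29, 79, 93, 105, 131, 153, 219, 239, 246] ⇒ [6, 13, 31, 81, 95, 107, 133, 155, 221, 241, 248]
  VbrI CCAAT/3: at [38, 99, 123, 162, 182, 214] ⇒ [41, 102, 126, 165, 185, 217]
  HnxVI CAAAAATG/4: at [68, 174, 228] ⇒ [72, 178, 232]
  TgoIII ACATC/4: at [48, 169, 188, 198, 203] ⇒ [52, 173, 192, 202, 207]

All cut coordinates (distinct, sorted): [6, 13, 31, 41, 52, 72, 81, 95, 102, 107, 126, 133, 155, 165, 173, 178, 185, 192, 202, 207, 217, 221, 232, 241, 248]

Fragments:
  [0,6): 6 bp
  [6,13): 7 bp
  [13,31): 18 bp
  [31,41): 10 bp
  [41,52): 11 bp
  [52,72): 20 bp
  [72,81): 9 bp
  [81,95): 14 bp
  [95,102): 7 bp
  [102,107): 5 bp
  [107,126): 19 bp
  [126,133): 7 bp
  [133,155): 22 bp
  [155,165): 10 bp
  [165,173): 8 bp
  [173,178): 5 bp
  [178,185): 7 bp
  [185,192): 7 bp
  [192,202): 10 bp
  [202,207): 5 bp
  [207,217): 10 bp
  [217,221): 4 bp
  [221,232): 11 bp
  [232,241): 9 bp
  [241,248): 7 bp
  [248,253): 5 bp

[4,5,5,5,5,6,7,7,7,7,7,7,8,9,9,10,10,10,10,11,11,14,18,19,20,22]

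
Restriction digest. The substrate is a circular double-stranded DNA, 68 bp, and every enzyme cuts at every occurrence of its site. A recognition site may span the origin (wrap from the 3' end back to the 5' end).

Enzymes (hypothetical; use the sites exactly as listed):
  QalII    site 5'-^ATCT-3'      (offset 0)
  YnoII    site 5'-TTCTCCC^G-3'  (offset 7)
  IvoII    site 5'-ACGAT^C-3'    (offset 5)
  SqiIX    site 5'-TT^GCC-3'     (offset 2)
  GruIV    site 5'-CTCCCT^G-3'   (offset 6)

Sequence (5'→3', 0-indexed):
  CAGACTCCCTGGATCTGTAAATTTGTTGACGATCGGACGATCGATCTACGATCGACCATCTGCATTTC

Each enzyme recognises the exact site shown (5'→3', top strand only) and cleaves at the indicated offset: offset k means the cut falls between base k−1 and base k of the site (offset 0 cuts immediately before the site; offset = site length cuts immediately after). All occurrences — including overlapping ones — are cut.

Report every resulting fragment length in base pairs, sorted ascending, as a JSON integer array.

[2,2,5,8,9,21,21]

Per-enzyme occurrences:
  QalII ATCT/0: at [12, 43, 57] ⇒ [12, 43, 57]
  YnoII (TTCTCCCG, off=7): no sites
  IvoII ACGATC/5: at [28, 36, 47] ⇒ [33, 41, 52]
  SqiIX (TTGCC, off=2): no sites
  GruIV CTCCCTG/6: at [4] ⇒ [10]

Pooled cuts: [10, 12, 33, 41, 43, 52, 57]

Fragment lengths:
  10→12: 2 bp
  12→33: 21 bp
  33→41: 8 bp
  41→43: 2 bp
  43→52: 9 bp
  52→57: 5 bp
  57→10 (wrap): 68-57+10 = 21 bp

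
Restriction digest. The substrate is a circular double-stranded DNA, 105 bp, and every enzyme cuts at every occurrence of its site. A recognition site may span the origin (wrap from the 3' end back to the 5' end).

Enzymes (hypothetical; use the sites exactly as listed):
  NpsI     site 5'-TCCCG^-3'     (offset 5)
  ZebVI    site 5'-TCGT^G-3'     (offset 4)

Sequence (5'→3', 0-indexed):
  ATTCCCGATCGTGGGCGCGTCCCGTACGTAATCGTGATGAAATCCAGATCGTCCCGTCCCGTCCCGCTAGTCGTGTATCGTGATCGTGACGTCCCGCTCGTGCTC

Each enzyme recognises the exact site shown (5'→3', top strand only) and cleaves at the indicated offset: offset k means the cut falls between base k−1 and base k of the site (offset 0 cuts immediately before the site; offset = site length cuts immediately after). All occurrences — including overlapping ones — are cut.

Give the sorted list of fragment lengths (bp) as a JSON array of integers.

[5,5,5,5,6,7,8,9,11,11,12,21]

Site scan:
  NpsI TCCCG/5: at [2, 19, 51, 56, 61, 91] ⇒ [7, 24, 56, 61, 66, 96]
  ZebVI TCGTG/4: at [8, 31, 70, 77, 83, 97] ⇒ [12, 35, 74, 81, 87, 101]

Pooled cuts: [7, 12, 24, 35, 56, 61, 66, 74, 81, 87, 96, 101]

Fragments:
  7→12: 5 bp
  12→24: 12 bp
  24→35: 11 bp
  35→56: 21 bp
  56→61: 5 bp
  61→66: 5 bp
  66→74: 8 bp
  74→81: 7 bp
  81→87: 6 bp
  87→96: 9 bp
  96→101: 5 bp
  101→7 (wrap): 105-101+7 = 11 bp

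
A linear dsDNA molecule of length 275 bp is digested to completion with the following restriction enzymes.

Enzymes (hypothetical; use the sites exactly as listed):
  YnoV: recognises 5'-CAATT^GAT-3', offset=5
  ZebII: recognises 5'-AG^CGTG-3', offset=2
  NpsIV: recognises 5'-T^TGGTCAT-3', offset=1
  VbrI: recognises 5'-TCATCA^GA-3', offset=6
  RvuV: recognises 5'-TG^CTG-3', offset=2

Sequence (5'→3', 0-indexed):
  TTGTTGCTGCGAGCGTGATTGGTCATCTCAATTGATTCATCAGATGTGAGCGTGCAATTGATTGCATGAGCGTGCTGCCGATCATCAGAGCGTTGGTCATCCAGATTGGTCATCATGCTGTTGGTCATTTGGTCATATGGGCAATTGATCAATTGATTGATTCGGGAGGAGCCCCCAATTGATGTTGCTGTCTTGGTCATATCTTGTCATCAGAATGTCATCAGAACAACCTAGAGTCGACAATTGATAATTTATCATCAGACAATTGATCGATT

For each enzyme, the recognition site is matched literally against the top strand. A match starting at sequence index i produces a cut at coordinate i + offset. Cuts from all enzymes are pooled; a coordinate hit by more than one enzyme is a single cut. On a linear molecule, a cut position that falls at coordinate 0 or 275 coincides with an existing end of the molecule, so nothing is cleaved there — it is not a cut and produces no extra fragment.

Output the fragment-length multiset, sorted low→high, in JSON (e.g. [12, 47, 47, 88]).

Scan for sites:
  YnoV CAATTGAT/5: at [28, 54, 141, 149, 175, 240, 262] ⇒ [33, 59, 146, 154, 180, 245, 267]
  ZebII AGCGTG/2: at [11, 48, 68] ⇒ [13, 50, 70]
  NpsIV TTGGTCAT/1: at [18, 92, 105, 120, 128, 192] ⇒ [19, 93, 106, 121, 129, 193]
  VbrI TCATCAGA/6: at [36, 81, 206, 217, 254] ⇒ [42, 87, 212, 223, 260]
  RvuV TGCTG/2: at [4, 72, 115, 185] ⇒ [6, 74, 117, 187]

Pooled cuts: [6, 13, 19, 33, 42, 50, 59, 70, 74, 87, 93, 106, 117, 121, 129, 146, 154, 180, 187, 193, 212, 223, 245, 260, 267]

Fragment lengths:
  [0,6): 6 bp
  [6,13): 7 bp
  [13,19): 6 bp
  [19,33): 14 bp
  [33,42): 9 bp
  [42,50): 8 bp
  [50,59): 9 bp
  [59,70): 11 bp
  [70,74): 4 bp
  [74,87): 13 bp
  [87,93): 6 bp
  [93,106): 13 bp
  [106,117): 11 bp
  [117,121): 4 bp
  [121,129): 8 bp
  [129,146): 17 bp
  [146,154): 8 bp
  [154,180): 26 bp
  [180,187): 7 bp
  [187,193): 6 bp
  [193,212): 19 bp
  [212,223): 11 bp
  [223,245): 22 bp
  [245,260): 15 bp
  [260,267): 7 bp
  [267,275): 8 bp

[4,4,6,6,6,6,7,7,7,8,8,8,8,9,9,11,11,11,13,13,14,15,17,19,22,26]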